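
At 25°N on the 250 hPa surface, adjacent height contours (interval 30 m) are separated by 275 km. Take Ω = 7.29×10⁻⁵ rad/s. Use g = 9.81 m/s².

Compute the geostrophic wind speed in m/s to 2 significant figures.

17 m/s

Coriolis parameter at 25°N:
f = 2Ω sin φ = 2 × 7.29×10⁻⁵ × sin 25° = 6.16×10⁻⁵ s⁻¹
Height gradient: |∂Z/∂n| = 30 m / 275000 m = 1.09×10⁻⁴
On a pressure surface, geostrophic balance gives V_g = (g/f)|∂Z/∂n|:
V_g = 9.81 × 1.09×10⁻⁴ / 6.16×10⁻⁵ = 17.4 m/s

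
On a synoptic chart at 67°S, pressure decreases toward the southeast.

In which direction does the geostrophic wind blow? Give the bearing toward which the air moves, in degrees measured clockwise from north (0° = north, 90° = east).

The pressure-gradient force points toward the southeast (bearing 135°).
Geostrophic balance: in the Southern Hemisphere the Coriolis force deflects motion to the left, so the geostrophic wind blows 90° to the left of the pressure-gradient force (low pressure on the right).
Rotating 135° by 90° counterclockwise gives 045° — the wind blows toward the northeast.

045°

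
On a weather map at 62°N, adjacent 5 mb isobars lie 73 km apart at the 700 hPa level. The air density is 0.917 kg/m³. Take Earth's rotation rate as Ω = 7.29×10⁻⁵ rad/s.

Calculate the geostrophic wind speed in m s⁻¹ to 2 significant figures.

Coriolis parameter at 62°N:
f = 2Ω sin φ = 2 × 7.29×10⁻⁵ × sin 62° = 1.29×10⁻⁴ s⁻¹
Pressure gradient: |∂P/∂n| = 500 Pa / 73000 m = 6.85×10⁻³ Pa/m
Geostrophic balance (pressure-gradient force = Coriolis force):
V_g = (1/(fρ)) |∂P/∂n| = 6.85×10⁻³ / (1.29×10⁻⁴ × 0.917) = 58.0 m/s

58 m s⁻¹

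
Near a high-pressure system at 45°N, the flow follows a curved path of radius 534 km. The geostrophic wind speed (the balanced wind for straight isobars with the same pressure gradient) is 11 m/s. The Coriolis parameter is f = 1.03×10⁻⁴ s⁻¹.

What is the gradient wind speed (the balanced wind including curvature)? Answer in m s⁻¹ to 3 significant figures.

Around a high, pressure-gradient force acts outward with centrifugal, so Coriolis balances both:
fV = (1/ρ)|∂P/∂n| + V²/R  →  V² − fR·V + fR·V_g = 0
With fR = 1.03×10⁻⁴ × 534×10³ m = 55.0 m/s:
V = [fR − √((fR)² − 4 fR V_g)]/2 = [55.0 − √(55.0² − 4×55.0×11)]/2 = 15.2 m/s
Supergeostrophic (V > V_g = 11 m/s), as expected around a high.

15.2 m s⁻¹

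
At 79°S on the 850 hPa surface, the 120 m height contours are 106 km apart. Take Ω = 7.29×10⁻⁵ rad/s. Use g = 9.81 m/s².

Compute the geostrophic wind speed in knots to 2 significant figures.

Coriolis parameter at 79°S:
f = 2Ω sin φ = 2 × 7.29×10⁻⁵ × sin 79° = 1.43×10⁻⁴ s⁻¹
Height gradient: |∂Z/∂n| = 120 m / 106000 m = 1.13×10⁻³
On a pressure surface, geostrophic balance gives V_g = (g/f)|∂Z/∂n|:
V_g = 9.81 × 1.13×10⁻³ / 1.43×10⁻⁴ = 77.6 m/s
Converting: 77.6 m/s × 1.944 = 150 knots

150 knots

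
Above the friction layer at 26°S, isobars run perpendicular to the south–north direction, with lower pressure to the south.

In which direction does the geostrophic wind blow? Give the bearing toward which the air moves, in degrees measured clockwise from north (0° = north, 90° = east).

The pressure-gradient force points toward the south (bearing 180°).
Geostrophic balance: in the Southern Hemisphere the Coriolis force deflects motion to the left, so the geostrophic wind blows 90° to the left of the pressure-gradient force (low pressure on the right).
Rotating 180° by 90° counterclockwise gives 090° — the wind blows toward the east.

090°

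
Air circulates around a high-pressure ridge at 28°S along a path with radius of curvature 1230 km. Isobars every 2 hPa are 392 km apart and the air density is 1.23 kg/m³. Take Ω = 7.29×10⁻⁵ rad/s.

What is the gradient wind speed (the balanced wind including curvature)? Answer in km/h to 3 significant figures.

Coriolis parameter at 28°S:
f = 2Ω sin φ = 2 × 7.29×10⁻⁵ × sin 28° = 6.84×10⁻⁵ s⁻¹
Pressure gradient: |∂P/∂n| = 200 Pa / 392000 m = 5.10×10⁻⁴ Pa/m
Geostrophic speed: V_g = |∂P/∂n|/(fρ) = 5.10×10⁻⁴/(6.84×10⁻⁵ × 1.23) = 6.06 m/s
Around a high, pressure-gradient force acts outward with centrifugal, so Coriolis balances both:
fV = (1/ρ)|∂P/∂n| + V²/R  →  V² − fR·V + fR·V_g = 0
With fR = 6.84×10⁻⁵ × 1230×10³ m = 84.2 m/s:
V = [fR − √((fR)² − 4 fR V_g)]/2 = [84.2 − √(84.2² − 4×84.2×6.06)]/2 = 6.57 m/s
Supergeostrophic (V > V_g = 6.06 m/s), as expected around a high.
Converting: 6.57 m/s × 3.6 = 23.7 km/h

23.7 km/h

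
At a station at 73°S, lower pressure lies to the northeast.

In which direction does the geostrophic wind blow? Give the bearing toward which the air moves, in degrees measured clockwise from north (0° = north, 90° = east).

315°

The pressure-gradient force points toward the northeast (bearing 045°).
Geostrophic balance: in the Southern Hemisphere the Coriolis force deflects motion to the left, so the geostrophic wind blows 90° to the left of the pressure-gradient force (low pressure on the right).
Rotating 045° by 90° counterclockwise gives 315° — the wind blows toward the northwest.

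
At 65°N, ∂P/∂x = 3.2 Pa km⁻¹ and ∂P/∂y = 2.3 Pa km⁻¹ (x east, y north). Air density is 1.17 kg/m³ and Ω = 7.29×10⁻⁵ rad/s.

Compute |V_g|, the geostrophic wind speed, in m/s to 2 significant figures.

Coriolis parameter at 65°N:
f = 2Ω sin φ = 2 × 7.29×10⁻⁵ × sin 65° = 1.32×10⁻⁴ s⁻¹
Component geostrophic relations (x east, y north):
u_g = −(1/(fρ)) ∂P/∂y,  v_g = (1/(fρ)) ∂P/∂x
u_g = −(2.3×10⁻³)/(1.32×10⁻⁴ × 1.17) = −14.9 m/s;  v_g = (3.2×10⁻³)/(1.32×10⁻⁴ × 1.17) = 20.7 m/s
|V_g| = √(u_g² + v_g²) = 25.5 m/s

25 m/s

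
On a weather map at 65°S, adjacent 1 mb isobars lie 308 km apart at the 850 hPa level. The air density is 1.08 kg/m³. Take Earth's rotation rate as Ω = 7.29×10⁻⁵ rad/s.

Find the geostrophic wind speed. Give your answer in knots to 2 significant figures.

4.4 knots

Coriolis parameter at 65°S:
f = 2Ω sin φ = 2 × 7.29×10⁻⁵ × sin 65° = 1.32×10⁻⁴ s⁻¹
Pressure gradient: |∂P/∂n| = 100 Pa / 308000 m = 3.25×10⁻⁴ Pa/m
Geostrophic balance (pressure-gradient force = Coriolis force):
V_g = (1/(fρ)) |∂P/∂n| = 3.25×10⁻⁴ / (1.32×10⁻⁴ × 1.08) = 2.28 m/s
Converting: 2.28 m/s × 1.944 = 4.4 knots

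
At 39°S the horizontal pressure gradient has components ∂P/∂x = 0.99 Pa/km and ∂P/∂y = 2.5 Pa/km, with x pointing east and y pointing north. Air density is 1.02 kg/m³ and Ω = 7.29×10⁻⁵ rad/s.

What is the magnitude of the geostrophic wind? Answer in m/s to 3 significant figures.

Coriolis parameter at 39°S:
f = 2Ω sin φ = 2 × 7.29×10⁻⁵ × sin 39° = 9.18×10⁻⁵ s⁻¹
In the Southern Hemisphere f is negative: f = −9.18×10⁻⁵ s⁻¹.
Component geostrophic relations (x east, y north):
u_g = −(1/(fρ)) ∂P/∂y,  v_g = (1/(fρ)) ∂P/∂x
u_g = −(2.5×10⁻³)/(−9.18×10⁻⁵ × 1.02) = 26.7 m/s;  v_g = (0.99×10⁻³)/(−9.18×10⁻⁵ × 1.02) = −10.6 m/s
|V_g| = √(u_g² + v_g²) = 28.7 m/s

28.7 m/s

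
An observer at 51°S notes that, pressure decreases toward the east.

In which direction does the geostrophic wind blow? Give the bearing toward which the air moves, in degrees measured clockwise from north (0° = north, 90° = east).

The pressure-gradient force points toward the east (bearing 090°).
Geostrophic balance: in the Southern Hemisphere the Coriolis force deflects motion to the left, so the geostrophic wind blows 90° to the left of the pressure-gradient force (low pressure on the right).
Rotating 090° by 90° counterclockwise gives 000° — the wind blows toward the north.

000°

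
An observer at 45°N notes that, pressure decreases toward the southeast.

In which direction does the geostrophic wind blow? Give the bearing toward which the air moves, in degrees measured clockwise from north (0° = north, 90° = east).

225°

The pressure-gradient force points toward the southeast (bearing 135°).
Geostrophic balance: in the Northern Hemisphere the Coriolis force deflects motion to the right, so the geostrophic wind blows 90° to the right of the pressure-gradient force (low pressure on the left).
Rotating 135° by 90° clockwise gives 225° — the wind blows toward the southwest.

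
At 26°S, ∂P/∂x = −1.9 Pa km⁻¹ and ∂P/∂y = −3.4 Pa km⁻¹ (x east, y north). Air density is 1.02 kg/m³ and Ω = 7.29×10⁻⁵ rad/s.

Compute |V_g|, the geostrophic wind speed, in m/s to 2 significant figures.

60 m/s

Coriolis parameter at 26°S:
f = 2Ω sin φ = 2 × 7.29×10⁻⁵ × sin 26° = 6.39×10⁻⁵ s⁻¹
In the Southern Hemisphere f is negative: f = −6.39×10⁻⁵ s⁻¹.
Component geostrophic relations (x east, y north):
u_g = −(1/(fρ)) ∂P/∂y,  v_g = (1/(fρ)) ∂P/∂x
u_g = −(−3.4×10⁻³)/(−6.39×10⁻⁵ × 1.02) = −52.2 m/s;  v_g = (−1.9×10⁻³)/(−6.39×10⁻⁵ × 1.02) = 29.1 m/s
|V_g| = √(u_g² + v_g²) = 59.7 m/s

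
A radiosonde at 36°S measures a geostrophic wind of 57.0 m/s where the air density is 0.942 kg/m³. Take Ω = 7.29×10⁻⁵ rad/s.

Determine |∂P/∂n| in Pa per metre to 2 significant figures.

4.6×10⁻³ Pa/m

Coriolis parameter at 36°S:
f = 2Ω sin φ = 2 × 7.29×10⁻⁵ × sin 36° = 8.57×10⁻⁵ s⁻¹
Geostrophic balance rearranged: |∂P/∂n| = f ρ V_g
|∂P/∂n| = 8.57×10⁻⁵ × 0.942 × 57.0 = 4.60×10⁻³ Pa/m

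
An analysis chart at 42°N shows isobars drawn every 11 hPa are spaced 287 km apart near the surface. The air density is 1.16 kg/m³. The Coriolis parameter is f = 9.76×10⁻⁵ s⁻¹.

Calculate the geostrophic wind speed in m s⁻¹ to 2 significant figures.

Pressure gradient: |∂P/∂n| = 1100 Pa / 287000 m = 3.83×10⁻³ Pa/m
Geostrophic balance (pressure-gradient force = Coriolis force):
V_g = (1/(fρ)) |∂P/∂n| = 3.83×10⁻³ / (9.76×10⁻⁵ × 1.16) = 33.9 m/s

34 m s⁻¹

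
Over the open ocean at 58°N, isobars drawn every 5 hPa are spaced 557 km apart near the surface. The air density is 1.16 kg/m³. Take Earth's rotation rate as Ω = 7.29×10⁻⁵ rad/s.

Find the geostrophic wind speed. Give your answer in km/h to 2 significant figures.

23 km/h

Coriolis parameter at 58°N:
f = 2Ω sin φ = 2 × 7.29×10⁻⁵ × sin 58° = 1.24×10⁻⁴ s⁻¹
Pressure gradient: |∂P/∂n| = 500 Pa / 557000 m = 8.98×10⁻⁴ Pa/m
Geostrophic balance (pressure-gradient force = Coriolis force):
V_g = (1/(fρ)) |∂P/∂n| = 8.98×10⁻⁴ / (1.24×10⁻⁴ × 1.16) = 6.26 m/s
Converting: 6.26 m/s × 3.6 = 23 km/h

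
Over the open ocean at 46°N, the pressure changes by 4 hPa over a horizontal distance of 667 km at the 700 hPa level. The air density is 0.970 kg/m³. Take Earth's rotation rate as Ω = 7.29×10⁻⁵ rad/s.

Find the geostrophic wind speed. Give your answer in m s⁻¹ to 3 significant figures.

Coriolis parameter at 46°N:
f = 2Ω sin φ = 2 × 7.29×10⁻⁵ × sin 46° = 1.05×10⁻⁴ s⁻¹
Pressure gradient: |∂P/∂n| = 400 Pa / 667000 m = 6.00×10⁻⁴ Pa/m
Geostrophic balance (pressure-gradient force = Coriolis force):
V_g = (1/(fρ)) |∂P/∂n| = 6.00×10⁻⁴ / (1.05×10⁻⁴ × 0.970) = 5.89 m/s

5.89 m s⁻¹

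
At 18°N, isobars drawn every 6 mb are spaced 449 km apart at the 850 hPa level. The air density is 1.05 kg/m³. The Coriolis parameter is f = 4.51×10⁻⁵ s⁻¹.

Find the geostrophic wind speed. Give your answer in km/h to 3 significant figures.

102 km/h

Pressure gradient: |∂P/∂n| = 600 Pa / 449000 m = 1.34×10⁻³ Pa/m
Geostrophic balance (pressure-gradient force = Coriolis force):
V_g = (1/(fρ)) |∂P/∂n| = 1.34×10⁻³ / (4.51×10⁻⁵ × 1.05) = 28.2 m/s
Converting: 28.2 m/s × 3.6 = 102 km/h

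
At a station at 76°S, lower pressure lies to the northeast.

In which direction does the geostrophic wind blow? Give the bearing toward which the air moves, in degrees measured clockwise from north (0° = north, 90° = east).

The pressure-gradient force points toward the northeast (bearing 045°).
Geostrophic balance: in the Southern Hemisphere the Coriolis force deflects motion to the left, so the geostrophic wind blows 90° to the left of the pressure-gradient force (low pressure on the right).
Rotating 045° by 90° counterclockwise gives 315° — the wind blows toward the northwest.

315°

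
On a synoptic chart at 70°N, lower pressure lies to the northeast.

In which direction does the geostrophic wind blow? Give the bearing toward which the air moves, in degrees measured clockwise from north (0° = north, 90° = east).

The pressure-gradient force points toward the northeast (bearing 045°).
Geostrophic balance: in the Northern Hemisphere the Coriolis force deflects motion to the right, so the geostrophic wind blows 90° to the right of the pressure-gradient force (low pressure on the left).
Rotating 045° by 90° clockwise gives 135° — the wind blows toward the southeast.

135°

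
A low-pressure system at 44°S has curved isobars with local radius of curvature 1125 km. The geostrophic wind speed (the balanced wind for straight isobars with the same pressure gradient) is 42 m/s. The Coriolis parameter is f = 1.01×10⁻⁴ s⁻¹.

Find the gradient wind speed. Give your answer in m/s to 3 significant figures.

32.6 m/s

Around a low, centrifugal force acts outward with Coriolis, so pressure-gradient force balances both:
(1/ρ)|∂P/∂n| = fV + V²/R  →  V² + fR·V − fR·V_g = 0
With fR = 1.01×10⁻⁴ × 1125×10³ m = 114 m/s:
V = [−fR + √((fR)² + 4 fR V_g)]/2 = [−114 + √(114² + 4×114×42)]/2 = 32.6 m/s
Subgeostrophic (V < V_g = 42 m/s), as expected around a low.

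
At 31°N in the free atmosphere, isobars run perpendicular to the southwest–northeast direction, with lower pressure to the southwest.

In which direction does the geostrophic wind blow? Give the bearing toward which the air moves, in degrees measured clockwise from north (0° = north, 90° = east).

315°

The pressure-gradient force points toward the southwest (bearing 225°).
Geostrophic balance: in the Northern Hemisphere the Coriolis force deflects motion to the right, so the geostrophic wind blows 90° to the right of the pressure-gradient force (low pressure on the left).
Rotating 225° by 90° clockwise gives 315° — the wind blows toward the northwest.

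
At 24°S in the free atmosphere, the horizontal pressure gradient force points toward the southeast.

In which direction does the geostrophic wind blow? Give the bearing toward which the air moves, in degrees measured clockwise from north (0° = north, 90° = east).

The pressure-gradient force points toward the southeast (bearing 135°).
Geostrophic balance: in the Southern Hemisphere the Coriolis force deflects motion to the left, so the geostrophic wind blows 90° to the left of the pressure-gradient force (low pressure on the right).
Rotating 135° by 90° counterclockwise gives 045° — the wind blows toward the northeast.

045°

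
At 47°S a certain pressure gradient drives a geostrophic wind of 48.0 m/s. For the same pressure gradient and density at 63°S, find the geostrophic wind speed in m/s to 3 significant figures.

39.4 m/s

With the same pressure gradient and density, V_g ∝ 1/f ∝ 1/sin φ.
V₂ = V₁ · sin φ₁ / sin φ₂ = 48.0 × sin 47° / sin 63°
V₂ = 48.0 × 0.7314/0.8910 = 39.4 m/s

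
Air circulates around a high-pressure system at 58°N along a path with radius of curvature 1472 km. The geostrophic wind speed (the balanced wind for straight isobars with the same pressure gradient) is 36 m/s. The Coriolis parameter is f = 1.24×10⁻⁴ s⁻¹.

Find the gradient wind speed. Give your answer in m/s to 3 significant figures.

49.3 m/s

Around a high, pressure-gradient force acts outward with centrifugal, so Coriolis balances both:
fV = (1/ρ)|∂P/∂n| + V²/R  →  V² − fR·V + fR·V_g = 0
With fR = 1.24×10⁻⁴ × 1472×10³ m = 183 m/s:
V = [fR − √((fR)² − 4 fR V_g)]/2 = [183 − √(183² − 4×183×36)]/2 = 49.3 m/s
Supergeostrophic (V > V_g = 36 m/s), as expected around a high.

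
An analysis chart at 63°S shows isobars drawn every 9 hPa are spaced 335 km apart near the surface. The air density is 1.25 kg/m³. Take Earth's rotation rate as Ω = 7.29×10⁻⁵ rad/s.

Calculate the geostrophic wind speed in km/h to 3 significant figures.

Coriolis parameter at 63°S:
f = 2Ω sin φ = 2 × 7.29×10⁻⁵ × sin 63° = 1.30×10⁻⁴ s⁻¹
Pressure gradient: |∂P/∂n| = 900 Pa / 335000 m = 2.69×10⁻³ Pa/m
Geostrophic balance (pressure-gradient force = Coriolis force):
V_g = (1/(fρ)) |∂P/∂n| = 2.69×10⁻³ / (1.30×10⁻⁴ × 1.25) = 16.5 m/s
Converting: 16.5 m/s × 3.6 = 59.6 km/h

59.6 km/h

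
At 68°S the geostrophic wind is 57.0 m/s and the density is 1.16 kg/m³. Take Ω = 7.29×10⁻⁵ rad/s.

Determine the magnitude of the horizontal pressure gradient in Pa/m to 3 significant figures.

8.94×10⁻³ Pa/m

Coriolis parameter at 68°S:
f = 2Ω sin φ = 2 × 7.29×10⁻⁵ × sin 68° = 1.35×10⁻⁴ s⁻¹
Geostrophic balance rearranged: |∂P/∂n| = f ρ V_g
|∂P/∂n| = 1.35×10⁻⁴ × 1.16 × 57.0 = 8.94×10⁻³ Pa/m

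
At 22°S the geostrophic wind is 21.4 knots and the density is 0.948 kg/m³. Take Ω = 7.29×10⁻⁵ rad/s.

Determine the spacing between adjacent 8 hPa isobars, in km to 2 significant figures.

Coriolis parameter at 22°S:
f = 2Ω sin φ = 2 × 7.29×10⁻⁵ × sin 22° = 5.46×10⁻⁵ s⁻¹
Wind speed in SI: 21.4 knots = 11.0 m/s
Geostrophic balance rearranged: |∂P/∂n| = f ρ V_g
|∂P/∂n| = 5.46×10⁻⁵ × 0.948 × 11.0 = 5.70×10⁻⁴ Pa/m
Isobar spacing: Δn = ΔP/|∂P/∂n| = 800 Pa / 5.70×10⁻⁴ Pa/m = 1403450 m ≈ 1400 km

1400 km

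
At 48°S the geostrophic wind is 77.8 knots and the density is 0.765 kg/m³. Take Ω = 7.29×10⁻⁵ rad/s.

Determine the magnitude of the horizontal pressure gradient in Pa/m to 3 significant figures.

3.32×10⁻³ Pa/m

Coriolis parameter at 48°S:
f = 2Ω sin φ = 2 × 7.29×10⁻⁵ × sin 48° = 1.08×10⁻⁴ s⁻¹
Wind speed in SI: 77.8 knots = 40.0 m/s
Geostrophic balance rearranged: |∂P/∂n| = f ρ V_g
|∂P/∂n| = 1.08×10⁻⁴ × 0.765 × 40.0 = 3.32×10⁻³ Pa/m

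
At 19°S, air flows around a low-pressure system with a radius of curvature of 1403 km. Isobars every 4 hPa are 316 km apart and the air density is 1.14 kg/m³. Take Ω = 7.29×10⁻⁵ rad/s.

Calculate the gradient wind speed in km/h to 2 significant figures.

66 km/h

Coriolis parameter at 19°S:
f = 2Ω sin φ = 2 × 7.29×10⁻⁵ × sin 19° = 4.75×10⁻⁵ s⁻¹
Pressure gradient: |∂P/∂n| = 400 Pa / 316000 m = 1.27×10⁻³ Pa/m
Geostrophic speed: V_g = |∂P/∂n|/(fρ) = 1.27×10⁻³/(4.75×10⁻⁵ × 1.14) = 23.4 m/s
Around a low, centrifugal force acts outward with Coriolis, so pressure-gradient force balances both:
(1/ρ)|∂P/∂n| = fV + V²/R  →  V² + fR·V − fR·V_g = 0
With fR = 4.75×10⁻⁵ × 1403×10³ m = 66.6 m/s:
V = [−fR + √((fR)² + 4 fR V_g)]/2 = [−66.6 + √(66.6² + 4×66.6×23.4)]/2 = 18.3 m/s
Subgeostrophic (V < V_g = 23.4 m/s), as expected around a low.
Converting: 18.3 m/s × 3.6 = 66 km/h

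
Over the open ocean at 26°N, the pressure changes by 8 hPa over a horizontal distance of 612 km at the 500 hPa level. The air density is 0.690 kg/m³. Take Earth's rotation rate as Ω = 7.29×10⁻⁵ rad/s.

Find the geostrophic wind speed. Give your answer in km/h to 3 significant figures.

Coriolis parameter at 26°N:
f = 2Ω sin φ = 2 × 7.29×10⁻⁵ × sin 26° = 6.39×10⁻⁵ s⁻¹
Pressure gradient: |∂P/∂n| = 800 Pa / 612000 m = 1.31×10⁻³ Pa/m
Geostrophic balance (pressure-gradient force = Coriolis force):
V_g = (1/(fρ)) |∂P/∂n| = 1.31×10⁻³ / (6.39×10⁻⁵ × 0.690) = 29.6 m/s
Converting: 29.6 m/s × 3.6 = 107 km/h

107 km/h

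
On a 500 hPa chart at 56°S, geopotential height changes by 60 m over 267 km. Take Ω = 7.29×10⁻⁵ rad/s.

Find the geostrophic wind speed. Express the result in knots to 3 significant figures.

Coriolis parameter at 56°S:
f = 2Ω sin φ = 2 × 7.29×10⁻⁵ × sin 56° = 1.21×10⁻⁴ s⁻¹
Height gradient: |∂Z/∂n| = 60 m / 267000 m = 2.25×10⁻⁴
On a pressure surface, geostrophic balance gives V_g = (g/f)|∂Z/∂n|:
V_g = 9.81 × 2.25×10⁻⁴ / 1.21×10⁻⁴ = 18.2 m/s
Converting: 18.2 m/s × 1.944 = 35.5 knots

35.5 knots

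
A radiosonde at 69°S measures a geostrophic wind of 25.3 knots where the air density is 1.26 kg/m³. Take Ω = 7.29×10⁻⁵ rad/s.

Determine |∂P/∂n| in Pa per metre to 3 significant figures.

Coriolis parameter at 69°S:
f = 2Ω sin φ = 2 × 7.29×10⁻⁵ × sin 69° = 1.36×10⁻⁴ s⁻¹
Wind speed in SI: 25.3 knots = 13.0 m/s
Geostrophic balance rearranged: |∂P/∂n| = f ρ V_g
|∂P/∂n| = 1.36×10⁻⁴ × 1.26 × 13.0 = 2.23×10⁻³ Pa/m

2.23×10⁻³ Pa/m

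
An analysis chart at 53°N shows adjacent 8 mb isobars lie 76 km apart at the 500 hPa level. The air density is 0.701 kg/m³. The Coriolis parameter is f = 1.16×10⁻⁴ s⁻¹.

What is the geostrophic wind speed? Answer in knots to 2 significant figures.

Pressure gradient: |∂P/∂n| = 800 Pa / 76000 m = 1.05×10⁻² Pa/m
Geostrophic balance (pressure-gradient force = Coriolis force):
V_g = (1/(fρ)) |∂P/∂n| = 1.05×10⁻² / (1.16×10⁻⁴ × 0.701) = 129 m/s
Converting: 129 m/s × 1.944 = 250 knots

250 knots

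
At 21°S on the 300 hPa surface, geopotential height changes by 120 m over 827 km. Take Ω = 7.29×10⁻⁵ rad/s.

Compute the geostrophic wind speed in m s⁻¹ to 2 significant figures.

27 m s⁻¹

Coriolis parameter at 21°S:
f = 2Ω sin φ = 2 × 7.29×10⁻⁵ × sin 21° = 5.23×10⁻⁵ s⁻¹
Height gradient: |∂Z/∂n| = 120 m / 827000 m = 1.45×10⁻⁴
On a pressure surface, geostrophic balance gives V_g = (g/f)|∂Z/∂n|:
V_g = 9.81 × 1.45×10⁻⁴ / 5.23×10⁻⁵ = 27.2 m/s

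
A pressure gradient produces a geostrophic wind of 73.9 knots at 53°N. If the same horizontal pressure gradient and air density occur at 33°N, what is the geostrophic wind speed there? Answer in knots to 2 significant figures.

With the same pressure gradient and density, V_g ∝ 1/f ∝ 1/sin φ.
V₂ = V₁ · sin φ₁ / sin φ₂ = 73.9 × sin 53° / sin 33°
V₂ = 73.9 × 0.7986/0.5446 = 110 knots

110 knots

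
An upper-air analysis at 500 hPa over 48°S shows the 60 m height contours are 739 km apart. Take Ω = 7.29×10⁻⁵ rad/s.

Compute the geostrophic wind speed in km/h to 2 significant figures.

26 km/h

Coriolis parameter at 48°S:
f = 2Ω sin φ = 2 × 7.29×10⁻⁵ × sin 48° = 1.08×10⁻⁴ s⁻¹
Height gradient: |∂Z/∂n| = 60 m / 739000 m = 8.12×10⁻⁵
On a pressure surface, geostrophic balance gives V_g = (g/f)|∂Z/∂n|:
V_g = 9.81 × 8.12×10⁻⁵ / 1.08×10⁻⁴ = 7.35 m/s
Converting: 7.35 m/s × 3.6 = 26 km/h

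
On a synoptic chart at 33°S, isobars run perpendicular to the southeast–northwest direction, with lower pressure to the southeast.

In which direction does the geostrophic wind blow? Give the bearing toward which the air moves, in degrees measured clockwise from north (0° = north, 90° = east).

The pressure-gradient force points toward the southeast (bearing 135°).
Geostrophic balance: in the Southern Hemisphere the Coriolis force deflects motion to the left, so the geostrophic wind blows 90° to the left of the pressure-gradient force (low pressure on the right).
Rotating 135° by 90° counterclockwise gives 045° — the wind blows toward the northeast.

045°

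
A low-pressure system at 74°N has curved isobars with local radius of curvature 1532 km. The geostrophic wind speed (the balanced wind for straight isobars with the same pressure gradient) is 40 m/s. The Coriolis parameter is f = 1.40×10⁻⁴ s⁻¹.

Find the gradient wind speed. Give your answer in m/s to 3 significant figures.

34.5 m/s

Around a low, centrifugal force acts outward with Coriolis, so pressure-gradient force balances both:
(1/ρ)|∂P/∂n| = fV + V²/R  →  V² + fR·V − fR·V_g = 0
With fR = 1.40×10⁻⁴ × 1532×10³ m = 214 m/s:
V = [−fR + √((fR)² + 4 fR V_g)]/2 = [−214 + √(214² + 4×214×40)]/2 = 34.5 m/s
Subgeostrophic (V < V_g = 40 m/s), as expected around a low.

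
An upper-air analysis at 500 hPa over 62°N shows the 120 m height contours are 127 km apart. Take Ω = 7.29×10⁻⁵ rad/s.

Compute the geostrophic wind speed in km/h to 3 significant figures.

Coriolis parameter at 62°N:
f = 2Ω sin φ = 2 × 7.29×10⁻⁵ × sin 62° = 1.29×10⁻⁴ s⁻¹
Height gradient: |∂Z/∂n| = 120 m / 127000 m = 9.45×10⁻⁴
On a pressure surface, geostrophic balance gives V_g = (g/f)|∂Z/∂n|:
V_g = 9.81 × 9.45×10⁻⁴ / 1.29×10⁻⁴ = 72.0 m/s
Converting: 72.0 m/s × 3.6 = 259 km/h

259 km/h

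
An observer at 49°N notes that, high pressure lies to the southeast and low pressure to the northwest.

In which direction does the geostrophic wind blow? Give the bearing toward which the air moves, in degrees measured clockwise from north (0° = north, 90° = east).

045°

The pressure-gradient force points toward the northwest (bearing 315°).
Geostrophic balance: in the Northern Hemisphere the Coriolis force deflects motion to the right, so the geostrophic wind blows 90° to the right of the pressure-gradient force (low pressure on the left).
Rotating 315° by 90° clockwise gives 045° — the wind blows toward the northeast.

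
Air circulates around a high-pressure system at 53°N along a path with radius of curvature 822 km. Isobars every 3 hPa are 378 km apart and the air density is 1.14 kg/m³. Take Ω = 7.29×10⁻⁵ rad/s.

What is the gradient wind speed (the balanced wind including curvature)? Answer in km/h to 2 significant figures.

Coriolis parameter at 53°N:
f = 2Ω sin φ = 2 × 7.29×10⁻⁵ × sin 53° = 1.16×10⁻⁴ s⁻¹
Pressure gradient: |∂P/∂n| = 300 Pa / 378000 m = 7.94×10⁻⁴ Pa/m
Geostrophic speed: V_g = |∂P/∂n|/(fρ) = 7.94×10⁻⁴/(1.16×10⁻⁴ × 1.14) = 5.98 m/s
Around a high, pressure-gradient force acts outward with centrifugal, so Coriolis balances both:
fV = (1/ρ)|∂P/∂n| + V²/R  →  V² − fR·V + fR·V_g = 0
With fR = 1.16×10⁻⁴ × 822×10³ m = 95.7 m/s:
V = [fR − √((fR)² − 4 fR V_g)]/2 = [95.7 − √(95.7² − 4×95.7×5.98)]/2 = 6.41 m/s
Supergeostrophic (V > V_g = 5.98 m/s), as expected around a high.
Converting: 6.41 m/s × 3.6 = 23 km/h

23 km/h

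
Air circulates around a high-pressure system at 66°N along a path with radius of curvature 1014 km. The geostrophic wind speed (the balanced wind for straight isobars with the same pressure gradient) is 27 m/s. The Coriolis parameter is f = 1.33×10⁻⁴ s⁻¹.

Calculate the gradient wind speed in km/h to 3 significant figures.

Around a high, pressure-gradient force acts outward with centrifugal, so Coriolis balances both:
fV = (1/ρ)|∂P/∂n| + V²/R  →  V² − fR·V + fR·V_g = 0
With fR = 1.33×10⁻⁴ × 1014×10³ m = 135 m/s:
V = [fR − √((fR)² − 4 fR V_g)]/2 = [135 − √(135² − 4×135×27)]/2 = 37.3 m/s
Supergeostrophic (V > V_g = 27 m/s), as expected around a high.
Converting: 37.3 m/s × 3.6 = 134 km/h

134 km/h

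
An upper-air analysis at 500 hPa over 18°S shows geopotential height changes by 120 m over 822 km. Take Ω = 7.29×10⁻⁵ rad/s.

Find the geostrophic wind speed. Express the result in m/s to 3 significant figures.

Coriolis parameter at 18°S:
f = 2Ω sin φ = 2 × 7.29×10⁻⁵ × sin 18° = 4.51×10⁻⁵ s⁻¹
Height gradient: |∂Z/∂n| = 120 m / 822000 m = 1.46×10⁻⁴
On a pressure surface, geostrophic balance gives V_g = (g/f)|∂Z/∂n|:
V_g = 9.81 × 1.46×10⁻⁴ / 4.51×10⁻⁵ = 31.8 m/s

31.8 m/s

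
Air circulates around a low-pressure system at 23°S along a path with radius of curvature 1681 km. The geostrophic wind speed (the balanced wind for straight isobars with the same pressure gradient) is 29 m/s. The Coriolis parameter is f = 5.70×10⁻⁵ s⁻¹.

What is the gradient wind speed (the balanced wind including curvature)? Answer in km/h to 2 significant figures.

Around a low, centrifugal force acts outward with Coriolis, so pressure-gradient force balances both:
(1/ρ)|∂P/∂n| = fV + V²/R  →  V² + fR·V − fR·V_g = 0
With fR = 5.70×10⁻⁵ × 1681×10³ m = 95.8 m/s:
V = [−fR + √((fR)² + 4 fR V_g)]/2 = [−95.8 + √(95.8² + 4×95.8×29)]/2 = 23.3 m/s
Subgeostrophic (V < V_g = 29 m/s), as expected around a low.
Converting: 23.3 m/s × 3.6 = 84 km/h

84 km/h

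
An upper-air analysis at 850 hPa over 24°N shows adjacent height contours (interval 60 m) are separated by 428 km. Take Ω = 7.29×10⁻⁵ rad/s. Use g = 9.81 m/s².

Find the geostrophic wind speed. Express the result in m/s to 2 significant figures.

23 m/s

Coriolis parameter at 24°N:
f = 2Ω sin φ = 2 × 7.29×10⁻⁵ × sin 24° = 5.93×10⁻⁵ s⁻¹
Height gradient: |∂Z/∂n| = 60 m / 428000 m = 1.40×10⁻⁴
On a pressure surface, geostrophic balance gives V_g = (g/f)|∂Z/∂n|:
V_g = 9.81 × 1.40×10⁻⁴ / 5.93×10⁻⁵ = 23.2 m/s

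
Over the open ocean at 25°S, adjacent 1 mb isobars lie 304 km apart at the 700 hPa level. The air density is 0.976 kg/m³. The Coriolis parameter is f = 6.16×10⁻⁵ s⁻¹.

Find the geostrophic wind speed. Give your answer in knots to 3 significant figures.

Pressure gradient: |∂P/∂n| = 100 Pa / 304000 m = 3.29×10⁻⁴ Pa/m
Geostrophic balance (pressure-gradient force = Coriolis force):
V_g = (1/(fρ)) |∂P/∂n| = 3.29×10⁻⁴ / (6.16×10⁻⁵ × 0.976) = 5.47 m/s
Converting: 5.47 m/s × 1.944 = 10.6 knots

10.6 knots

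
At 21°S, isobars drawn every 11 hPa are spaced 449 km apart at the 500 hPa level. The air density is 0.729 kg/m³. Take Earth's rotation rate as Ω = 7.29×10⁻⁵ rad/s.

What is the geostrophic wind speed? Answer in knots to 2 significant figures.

130 knots

Coriolis parameter at 21°S:
f = 2Ω sin φ = 2 × 7.29×10⁻⁵ × sin 21° = 5.23×10⁻⁵ s⁻¹
Pressure gradient: |∂P/∂n| = 1100 Pa / 449000 m = 2.45×10⁻³ Pa/m
Geostrophic balance (pressure-gradient force = Coriolis force):
V_g = (1/(fρ)) |∂P/∂n| = 2.45×10⁻³ / (5.23×10⁻⁵ × 0.729) = 64.3 m/s
Converting: 64.3 m/s × 1.944 = 130 knots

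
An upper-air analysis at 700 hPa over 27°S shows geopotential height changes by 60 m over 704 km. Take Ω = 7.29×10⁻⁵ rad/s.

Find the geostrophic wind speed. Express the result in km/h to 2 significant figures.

Coriolis parameter at 27°S:
f = 2Ω sin φ = 2 × 7.29×10⁻⁵ × sin 27° = 6.62×10⁻⁵ s⁻¹
Height gradient: |∂Z/∂n| = 60 m / 704000 m = 8.52×10⁻⁵
On a pressure surface, geostrophic balance gives V_g = (g/f)|∂Z/∂n|:
V_g = 9.81 × 8.52×10⁻⁵ / 6.62×10⁻⁵ = 12.6 m/s
Converting: 12.6 m/s × 3.6 = 45 km/h

45 km/h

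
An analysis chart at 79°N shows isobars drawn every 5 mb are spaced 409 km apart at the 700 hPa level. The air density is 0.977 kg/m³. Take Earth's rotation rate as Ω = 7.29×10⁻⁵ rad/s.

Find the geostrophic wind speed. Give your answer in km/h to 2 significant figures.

31 km/h

Coriolis parameter at 79°N:
f = 2Ω sin φ = 2 × 7.29×10⁻⁵ × sin 79° = 1.43×10⁻⁴ s⁻¹
Pressure gradient: |∂P/∂n| = 500 Pa / 409000 m = 1.22×10⁻³ Pa/m
Geostrophic balance (pressure-gradient force = Coriolis force):
V_g = (1/(fρ)) |∂P/∂n| = 1.22×10⁻³ / (1.43×10⁻⁴ × 0.977) = 8.74 m/s
Converting: 8.74 m/s × 3.6 = 31 km/h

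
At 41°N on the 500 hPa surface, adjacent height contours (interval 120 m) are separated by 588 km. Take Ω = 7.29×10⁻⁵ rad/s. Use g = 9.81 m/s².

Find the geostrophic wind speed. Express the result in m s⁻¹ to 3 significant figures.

20.9 m s⁻¹

Coriolis parameter at 41°N:
f = 2Ω sin φ = 2 × 7.29×10⁻⁵ × sin 41° = 9.57×10⁻⁵ s⁻¹
Height gradient: |∂Z/∂n| = 120 m / 588000 m = 2.04×10⁻⁴
On a pressure surface, geostrophic balance gives V_g = (g/f)|∂Z/∂n|:
V_g = 9.81 × 2.04×10⁻⁴ / 9.57×10⁻⁵ = 20.9 m/s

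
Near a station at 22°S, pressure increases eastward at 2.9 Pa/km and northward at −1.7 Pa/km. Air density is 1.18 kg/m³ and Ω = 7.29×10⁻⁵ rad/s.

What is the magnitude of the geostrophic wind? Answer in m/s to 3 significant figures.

Coriolis parameter at 22°S:
f = 2Ω sin φ = 2 × 7.29×10⁻⁵ × sin 22° = 5.46×10⁻⁵ s⁻¹
In the Southern Hemisphere f is negative: f = −5.46×10⁻⁵ s⁻¹.
Component geostrophic relations (x east, y north):
u_g = −(1/(fρ)) ∂P/∂y,  v_g = (1/(fρ)) ∂P/∂x
u_g = −(−1.7×10⁻³)/(−5.46×10⁻⁵ × 1.18) = −26.4 m/s;  v_g = (2.9×10⁻³)/(−5.46×10⁻⁵ × 1.18) = −45.0 m/s
|V_g| = √(u_g² + v_g²) = 52.2 m/s

52.2 m/s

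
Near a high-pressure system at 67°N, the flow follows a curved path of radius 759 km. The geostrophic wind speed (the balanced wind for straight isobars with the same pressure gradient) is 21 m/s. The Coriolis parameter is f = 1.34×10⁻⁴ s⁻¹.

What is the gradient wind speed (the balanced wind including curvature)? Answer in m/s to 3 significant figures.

Around a high, pressure-gradient force acts outward with centrifugal, so Coriolis balances both:
fV = (1/ρ)|∂P/∂n| + V²/R  →  V² − fR·V + fR·V_g = 0
With fR = 1.34×10⁻⁴ × 759×10³ m = 102 m/s:
V = [fR − √((fR)² − 4 fR V_g)]/2 = [102 − √(102² − 4×102×21)]/2 = 29.6 m/s
Supergeostrophic (V > V_g = 21 m/s), as expected around a high.

29.6 m/s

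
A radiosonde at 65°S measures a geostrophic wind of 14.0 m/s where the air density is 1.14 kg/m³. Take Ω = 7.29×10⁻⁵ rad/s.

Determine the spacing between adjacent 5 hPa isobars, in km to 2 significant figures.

Coriolis parameter at 65°S:
f = 2Ω sin φ = 2 × 7.29×10⁻⁵ × sin 65° = 1.32×10⁻⁴ s⁻¹
Geostrophic balance rearranged: |∂P/∂n| = f ρ V_g
|∂P/∂n| = 1.32×10⁻⁴ × 1.14 × 14.0 = 2.11×10⁻³ Pa/m
Isobar spacing: Δn = ΔP/|∂P/∂n| = 500 Pa / 2.11×10⁻³ Pa/m = 237085 m ≈ 240 km

240 km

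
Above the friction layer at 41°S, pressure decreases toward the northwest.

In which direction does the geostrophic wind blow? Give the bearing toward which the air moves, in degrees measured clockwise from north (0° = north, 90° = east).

The pressure-gradient force points toward the northwest (bearing 315°).
Geostrophic balance: in the Southern Hemisphere the Coriolis force deflects motion to the left, so the geostrophic wind blows 90° to the left of the pressure-gradient force (low pressure on the right).
Rotating 315° by 90° counterclockwise gives 225° — the wind blows toward the southwest.

225°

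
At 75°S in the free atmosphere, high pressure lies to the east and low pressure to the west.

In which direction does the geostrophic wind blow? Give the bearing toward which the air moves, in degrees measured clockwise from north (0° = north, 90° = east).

180°

The pressure-gradient force points toward the west (bearing 270°).
Geostrophic balance: in the Southern Hemisphere the Coriolis force deflects motion to the left, so the geostrophic wind blows 90° to the left of the pressure-gradient force (low pressure on the right).
Rotating 270° by 90° counterclockwise gives 180° — the wind blows toward the south.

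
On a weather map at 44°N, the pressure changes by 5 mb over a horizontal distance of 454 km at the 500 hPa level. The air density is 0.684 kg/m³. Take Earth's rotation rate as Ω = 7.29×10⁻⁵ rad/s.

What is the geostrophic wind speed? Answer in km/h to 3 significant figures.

57.2 km/h

Coriolis parameter at 44°N:
f = 2Ω sin φ = 2 × 7.29×10⁻⁵ × sin 44° = 1.01×10⁻⁴ s⁻¹
Pressure gradient: |∂P/∂n| = 500 Pa / 454000 m = 1.10×10⁻³ Pa/m
Geostrophic balance (pressure-gradient force = Coriolis force):
V_g = (1/(fρ)) |∂P/∂n| = 1.10×10⁻³ / (1.01×10⁻⁴ × 0.684) = 15.9 m/s
Converting: 15.9 m/s × 3.6 = 57.2 km/h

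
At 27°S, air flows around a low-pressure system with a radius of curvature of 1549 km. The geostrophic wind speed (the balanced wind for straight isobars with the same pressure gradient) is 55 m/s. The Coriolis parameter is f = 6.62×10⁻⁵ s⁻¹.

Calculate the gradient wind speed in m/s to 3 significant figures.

Around a low, centrifugal force acts outward with Coriolis, so pressure-gradient force balances both:
(1/ρ)|∂P/∂n| = fV + V²/R  →  V² + fR·V − fR·V_g = 0
With fR = 6.62×10⁻⁵ × 1549×10³ m = 103 m/s:
V = [−fR + √((fR)² + 4 fR V_g)]/2 = [−103 + √(103² + 4×103×55)]/2 = 39.7 m/s
Subgeostrophic (V < V_g = 55 m/s), as expected around a low.

39.7 m/s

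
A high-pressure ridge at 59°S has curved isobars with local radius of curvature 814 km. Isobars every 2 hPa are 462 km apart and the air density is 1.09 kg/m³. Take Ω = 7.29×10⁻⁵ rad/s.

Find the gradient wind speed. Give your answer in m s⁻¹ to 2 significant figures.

3.3 m s⁻¹

Coriolis parameter at 59°S:
f = 2Ω sin φ = 2 × 7.29×10⁻⁵ × sin 59° = 1.25×10⁻⁴ s⁻¹
Pressure gradient: |∂P/∂n| = 200 Pa / 462000 m = 4.33×10⁻⁴ Pa/m
Geostrophic speed: V_g = |∂P/∂n|/(fρ) = 4.33×10⁻⁴/(1.25×10⁻⁴ × 1.09) = 3.18 m/s
Around a high, pressure-gradient force acts outward with centrifugal, so Coriolis balances both:
fV = (1/ρ)|∂P/∂n| + V²/R  →  V² − fR·V + fR·V_g = 0
With fR = 1.25×10⁻⁴ × 814×10³ m = 102 m/s:
V = [fR − √((fR)² − 4 fR V_g)]/2 = [102 − √(102² − 4×102×3.18)]/2 = 3.28 m/s
Supergeostrophic (V > V_g = 3.18 m/s), as expected around a high.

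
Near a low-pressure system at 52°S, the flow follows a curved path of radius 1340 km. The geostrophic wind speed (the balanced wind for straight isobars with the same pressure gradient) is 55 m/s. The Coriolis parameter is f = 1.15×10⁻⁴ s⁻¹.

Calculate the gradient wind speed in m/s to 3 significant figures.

43.0 m/s

Around a low, centrifugal force acts outward with Coriolis, so pressure-gradient force balances both:
(1/ρ)|∂P/∂n| = fV + V²/R  →  V² + fR·V − fR·V_g = 0
With fR = 1.15×10⁻⁴ × 1340×10³ m = 154 m/s:
V = [−fR + √((fR)² + 4 fR V_g)]/2 = [−154 + √(154² + 4×154×55)]/2 = 43 m/s
Subgeostrophic (V < V_g = 55 m/s), as expected around a low.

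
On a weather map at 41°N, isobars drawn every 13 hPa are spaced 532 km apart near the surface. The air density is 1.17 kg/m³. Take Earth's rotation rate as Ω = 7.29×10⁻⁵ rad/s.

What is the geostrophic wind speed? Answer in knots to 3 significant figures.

Coriolis parameter at 41°N:
f = 2Ω sin φ = 2 × 7.29×10⁻⁵ × sin 41° = 9.57×10⁻⁵ s⁻¹
Pressure gradient: |∂P/∂n| = 1300 Pa / 532000 m = 2.44×10⁻³ Pa/m
Geostrophic balance (pressure-gradient force = Coriolis force):
V_g = (1/(fρ)) |∂P/∂n| = 2.44×10⁻³ / (9.57×10⁻⁵ × 1.17) = 21.8 m/s
Converting: 21.8 m/s × 1.944 = 42.4 knots

42.4 knots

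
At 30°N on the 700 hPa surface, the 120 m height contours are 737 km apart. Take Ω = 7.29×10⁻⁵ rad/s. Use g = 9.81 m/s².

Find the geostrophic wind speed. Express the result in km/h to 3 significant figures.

78.9 km/h

Coriolis parameter at 30°N:
f = 2Ω sin φ = 2 × 7.29×10⁻⁵ × sin 30° = 7.29×10⁻⁵ s⁻¹
Height gradient: |∂Z/∂n| = 120 m / 737000 m = 1.63×10⁻⁴
On a pressure surface, geostrophic balance gives V_g = (g/f)|∂Z/∂n|:
V_g = 9.81 × 1.63×10⁻⁴ / 7.29×10⁻⁵ = 21.9 m/s
Converting: 21.9 m/s × 3.6 = 78.9 km/h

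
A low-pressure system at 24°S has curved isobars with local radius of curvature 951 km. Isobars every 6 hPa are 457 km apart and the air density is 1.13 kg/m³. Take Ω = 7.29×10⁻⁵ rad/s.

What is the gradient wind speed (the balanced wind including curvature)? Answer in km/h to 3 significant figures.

Coriolis parameter at 24°S:
f = 2Ω sin φ = 2 × 7.29×10⁻⁵ × sin 24° = 5.93×10⁻⁵ s⁻¹
Pressure gradient: |∂P/∂n| = 600 Pa / 457000 m = 1.31×10⁻³ Pa/m
Geostrophic speed: V_g = |∂P/∂n|/(fρ) = 1.31×10⁻³/(5.93×10⁻⁵ × 1.13) = 19.6 m/s
Around a low, centrifugal force acts outward with Coriolis, so pressure-gradient force balances both:
(1/ρ)|∂P/∂n| = fV + V²/R  →  V² + fR·V − fR·V_g = 0
With fR = 5.93×10⁻⁵ × 951×10³ m = 56.4 m/s:
V = [−fR + √((fR)² + 4 fR V_g)]/2 = [−56.4 + √(56.4² + 4×56.4×19.6)]/2 = 15.4 m/s
Subgeostrophic (V < V_g = 19.6 m/s), as expected around a low.
Converting: 15.4 m/s × 3.6 = 55.4 km/h

55.4 km/h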